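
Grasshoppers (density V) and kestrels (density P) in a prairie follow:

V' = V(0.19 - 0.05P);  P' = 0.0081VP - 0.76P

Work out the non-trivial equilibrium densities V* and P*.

Set dP/dt = 0 with P > 0: 0.0081V - 0.76 = 0, so V* = 0.76/0.0081 = 93.8.
Set dV/dt = 0 with V > 0: 0.19 - 0.05P = 0, so P* = 0.19/0.05 = 3.8.

V* ≈ 93.8, P* ≈ 3.8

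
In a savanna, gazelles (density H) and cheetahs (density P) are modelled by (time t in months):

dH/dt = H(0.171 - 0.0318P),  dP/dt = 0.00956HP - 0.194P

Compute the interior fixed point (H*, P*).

Set dP/dt = 0 with P > 0: 0.00956H - 0.194 = 0, so H* = 0.194/0.00956 = 20.3.
Set dH/dt = 0 with H > 0: 0.171 - 0.0318P = 0, so P* = 0.171/0.0318 = 5.38.

H* ≈ 20.3, P* ≈ 5.38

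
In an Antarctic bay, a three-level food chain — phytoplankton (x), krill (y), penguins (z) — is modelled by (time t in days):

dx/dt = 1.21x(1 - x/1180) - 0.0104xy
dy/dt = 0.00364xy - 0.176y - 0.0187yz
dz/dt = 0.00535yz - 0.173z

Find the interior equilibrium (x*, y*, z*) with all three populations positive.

From dz/dt = 0: 0.00535y* = 0.173, so y* = 32.3.
From dx/dt = 0: 1.21(1 - x*/1180) = 0.0104·32.3, giving x* = 1180·(1 - 0.278) = 852.
From dy/dt = 0: 0.00364·852 - 0.176 = 0.0187z*, so z* = 2.93/0.0187 = 156.

x* ≈ 852, y* ≈ 32.3, z* ≈ 156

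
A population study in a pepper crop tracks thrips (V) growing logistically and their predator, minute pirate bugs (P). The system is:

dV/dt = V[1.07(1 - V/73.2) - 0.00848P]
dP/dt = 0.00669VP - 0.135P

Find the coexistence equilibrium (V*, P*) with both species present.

From dP/dt = 0 with P > 0: 0.00669V* = 0.135, so V* = 20.2.
Substitute into dV/dt = 0: 1.07(1 - 20.2/73.2) = 0.00848P*.
The bracket is 0.724, giving P* = 0.775/0.00848 = 91.4.

V* ≈ 20.2, P* ≈ 91.4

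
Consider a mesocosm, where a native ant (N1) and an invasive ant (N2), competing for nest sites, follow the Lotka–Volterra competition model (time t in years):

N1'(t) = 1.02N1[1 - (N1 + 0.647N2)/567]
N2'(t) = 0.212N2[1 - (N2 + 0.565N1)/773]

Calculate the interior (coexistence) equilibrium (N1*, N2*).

N1* ≈ 105, N2* ≈ 713

Setting both brackets to zero gives the nullclines N1 + 0.647N2 = 567 and 0.565N1 + N2 = 773.
Substituting N2 = 773 - 0.565N1 into the first: N1(1 - 0.647·0.565) = 567 - 0.647·773.
So N1* = 66.9/0.634 = 105, and then N2* = 773 - 0.565·105 = 713.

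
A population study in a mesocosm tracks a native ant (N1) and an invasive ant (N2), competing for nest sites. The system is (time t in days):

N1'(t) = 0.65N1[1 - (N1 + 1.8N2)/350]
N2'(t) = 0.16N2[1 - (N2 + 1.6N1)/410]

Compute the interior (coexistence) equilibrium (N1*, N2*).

Setting both brackets to zero gives the nullclines N1 + 1.8N2 = 350 and 1.6N1 + N2 = 410.
Substituting N2 = 410 - 1.6N1 into the first: N1(1 - 1.8·1.6) = 350 - 1.8·410.
So N1* = -388/-1.88 = 206, and then N2* = 410 - 1.6·206 = 79.8.

N1* ≈ 206, N2* ≈ 79.8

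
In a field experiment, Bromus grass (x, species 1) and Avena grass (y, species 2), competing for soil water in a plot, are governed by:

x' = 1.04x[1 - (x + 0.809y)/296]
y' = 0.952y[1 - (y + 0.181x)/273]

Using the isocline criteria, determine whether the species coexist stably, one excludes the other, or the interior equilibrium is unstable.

Compare the nullcline intercepts: K1/α12 = 296/0.809 = 366 > K2 = 273; K2/α21 = 273/0.181 = 1510 > K1 = 296.
Since both inequalities hold, each species can invade when rare, so the interior equilibrium is stable.

stable coexistence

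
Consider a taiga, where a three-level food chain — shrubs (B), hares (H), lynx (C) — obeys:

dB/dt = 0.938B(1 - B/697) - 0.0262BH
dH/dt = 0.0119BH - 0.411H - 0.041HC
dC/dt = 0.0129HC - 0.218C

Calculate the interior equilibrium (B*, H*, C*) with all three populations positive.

From dC/dt = 0: 0.0129H* = 0.218, so H* = 16.9.
From dB/dt = 0: 0.938(1 - B*/697) = 0.0262·16.9, giving B* = 697·(1 - 0.472) = 368.
From dH/dt = 0: 0.0119·368 - 0.411 = 0.041C*, so C* = 3.97/0.041 = 96.8.

B* ≈ 368, H* ≈ 16.9, C* ≈ 96.8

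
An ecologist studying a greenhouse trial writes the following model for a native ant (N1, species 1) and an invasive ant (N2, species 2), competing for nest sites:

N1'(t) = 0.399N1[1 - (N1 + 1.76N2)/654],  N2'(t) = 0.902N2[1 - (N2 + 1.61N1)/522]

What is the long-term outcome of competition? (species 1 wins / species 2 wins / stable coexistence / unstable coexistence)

unstable coexistence (outcome depends on initial conditions)

Compare the nullcline intercepts: K1/α12 = 654/1.76 = 372 < K2 = 522; K2/α21 = 522/1.61 = 324 < K1 = 654.
Since both are reversed, neither can invade when rare; the interior point is a saddle.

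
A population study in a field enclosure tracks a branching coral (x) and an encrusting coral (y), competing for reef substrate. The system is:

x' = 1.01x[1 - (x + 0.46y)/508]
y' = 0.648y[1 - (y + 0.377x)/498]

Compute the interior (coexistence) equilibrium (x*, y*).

Setting both brackets to zero gives the nullclines x + 0.46y = 508 and 0.377x + y = 498.
Substituting y = 498 - 0.377x into the first: x(1 - 0.46·0.377) = 508 - 0.46·498.
So x* = 279/0.827 = 337, and then y* = 498 - 0.377·337 = 371.

x* ≈ 337, y* ≈ 371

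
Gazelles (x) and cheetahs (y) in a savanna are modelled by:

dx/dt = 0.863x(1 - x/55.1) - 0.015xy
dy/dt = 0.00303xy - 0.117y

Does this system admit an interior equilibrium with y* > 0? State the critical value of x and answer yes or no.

Threshold x = 38.6; K > 38.6, so yes, the predator persists.

The predator equation gives dy/dt > 0 only when x > 0.117/0.00303 = 38.6.
Without the predator, x → K = 55.1. Since 55.1 > 38.6, the predator can invade and persist.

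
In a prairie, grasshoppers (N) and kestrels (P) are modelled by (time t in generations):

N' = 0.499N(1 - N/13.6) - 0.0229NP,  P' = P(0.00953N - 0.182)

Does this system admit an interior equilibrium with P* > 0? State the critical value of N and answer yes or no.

The predator equation gives dP/dt > 0 only when N > 0.182/0.00953 = 19.1.
Without the predator, N → K = 13.6. Since 13.6 < 19.1, the predator cannot invade.

Threshold N = 19.1; K < 19.1, so no, the predator goes extinct.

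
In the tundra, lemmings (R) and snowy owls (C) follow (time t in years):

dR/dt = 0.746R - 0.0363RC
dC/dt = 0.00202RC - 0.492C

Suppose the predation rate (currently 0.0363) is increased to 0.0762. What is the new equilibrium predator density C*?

At the interior fixed point, setting dR/dt = 0 with R > 0 fixes C* = (prey growth rate)/(RC coefficient) — independent of the other coefficients.
With the change, C* = 0.746/0.0762 = 9.79; it falls from 20.6.

C* ≈ 9.79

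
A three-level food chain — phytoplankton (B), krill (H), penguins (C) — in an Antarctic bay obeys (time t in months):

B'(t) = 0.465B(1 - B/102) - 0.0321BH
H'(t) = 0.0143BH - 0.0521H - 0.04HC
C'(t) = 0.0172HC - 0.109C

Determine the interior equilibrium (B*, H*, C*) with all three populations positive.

From dC/dt = 0: 0.0172H* = 0.109, so H* = 6.34.
From dB/dt = 0: 0.465(1 - B*/102) = 0.0321·6.34, giving B* = 102·(1 - 0.437) = 57.4.
From dH/dt = 0: 0.0143·57.4 - 0.0521 = 0.04C*, so C* = 0.768/0.04 = 19.2.

B* ≈ 57.4, H* ≈ 6.34, C* ≈ 19.2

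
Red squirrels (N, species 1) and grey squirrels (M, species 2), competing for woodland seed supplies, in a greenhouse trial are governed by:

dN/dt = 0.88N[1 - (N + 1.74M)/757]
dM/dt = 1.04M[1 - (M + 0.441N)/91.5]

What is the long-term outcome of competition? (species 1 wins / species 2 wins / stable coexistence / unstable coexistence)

Compare the nullcline intercepts: K1/α12 = 757/1.74 = 435 > K2 = 91.5; K2/α21 = 91.5/0.441 = 207 < K1 = 757.
Since the inequalities point opposite ways, species 1 can invade but species 2 cannot.

species 1 excludes species 2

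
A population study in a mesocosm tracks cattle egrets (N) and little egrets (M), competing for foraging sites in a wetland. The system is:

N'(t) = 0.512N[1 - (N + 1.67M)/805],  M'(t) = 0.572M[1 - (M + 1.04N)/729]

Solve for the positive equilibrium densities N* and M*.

N* ≈ 560, M* ≈ 147

Setting both brackets to zero gives the nullclines N + 1.67M = 805 and 1.04N + M = 729.
Substituting M = 729 - 1.04N into the first: N(1 - 1.67·1.04) = 805 - 1.67·729.
So N* = -412/-0.737 = 560, and then M* = 729 - 1.04·560 = 147.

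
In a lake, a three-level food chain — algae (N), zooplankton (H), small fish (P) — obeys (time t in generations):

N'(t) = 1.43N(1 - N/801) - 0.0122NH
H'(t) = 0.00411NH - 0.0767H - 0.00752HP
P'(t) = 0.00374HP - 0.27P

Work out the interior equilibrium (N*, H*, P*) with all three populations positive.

N* ≈ 308, H* ≈ 72.2, P* ≈ 158

From dP/dt = 0: 0.00374H* = 0.27, so H* = 72.2.
From dN/dt = 0: 1.43(1 - N*/801) = 0.0122·72.2, giving N* = 801·(1 - 0.616) = 308.
From dH/dt = 0: 0.00411·308 - 0.0767 = 0.00752P*, so P* = 1.19/0.00752 = 158.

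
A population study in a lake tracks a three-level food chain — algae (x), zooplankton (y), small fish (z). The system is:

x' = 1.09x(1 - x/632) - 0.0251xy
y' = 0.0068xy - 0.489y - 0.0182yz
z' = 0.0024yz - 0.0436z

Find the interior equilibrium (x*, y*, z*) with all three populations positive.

x* ≈ 368, y* ≈ 18.2, z* ≈ 110

From dz/dt = 0: 0.0024y* = 0.0436, so y* = 18.2.
From dx/dt = 0: 1.09(1 - x*/632) = 0.0251·18.2, giving x* = 632·(1 - 0.418) = 368.
From dy/dt = 0: 0.0068·368 - 0.489 = 0.0182z*, so z* = 2.01/0.0182 = 110.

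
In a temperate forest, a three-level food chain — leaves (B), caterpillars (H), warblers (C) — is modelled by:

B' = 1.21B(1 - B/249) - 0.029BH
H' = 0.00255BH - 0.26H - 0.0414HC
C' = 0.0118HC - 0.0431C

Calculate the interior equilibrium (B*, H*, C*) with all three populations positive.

From dC/dt = 0: 0.0118H* = 0.0431, so H* = 3.65.
From dB/dt = 0: 1.21(1 - B*/249) = 0.029·3.65, giving B* = 249·(1 - 0.0875) = 227.
From dH/dt = 0: 0.00255·227 - 0.26 = 0.0414C*, so C* = 0.319/0.0414 = 7.71.

B* ≈ 227, H* ≈ 3.65, C* ≈ 7.71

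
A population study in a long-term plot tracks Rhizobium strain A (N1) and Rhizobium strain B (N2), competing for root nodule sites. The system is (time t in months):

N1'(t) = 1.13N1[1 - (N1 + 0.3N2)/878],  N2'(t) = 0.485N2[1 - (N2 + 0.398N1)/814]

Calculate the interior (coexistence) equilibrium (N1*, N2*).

N1* ≈ 720, N2* ≈ 528

Setting both brackets to zero gives the nullclines N1 + 0.3N2 = 878 and 0.398N1 + N2 = 814.
Substituting N2 = 814 - 0.398N1 into the first: N1(1 - 0.3·0.398) = 878 - 0.3·814.
So N1* = 634/0.881 = 720, and then N2* = 814 - 0.398·720 = 528.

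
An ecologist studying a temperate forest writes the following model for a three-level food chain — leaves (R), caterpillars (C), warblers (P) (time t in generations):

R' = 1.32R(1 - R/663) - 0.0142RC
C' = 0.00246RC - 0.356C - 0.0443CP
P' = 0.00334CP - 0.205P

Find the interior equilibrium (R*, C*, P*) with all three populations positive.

From dP/dt = 0: 0.00334C* = 0.205, so C* = 61.4.
From dR/dt = 0: 1.32(1 - R*/663) = 0.0142·61.4, giving R* = 663·(1 - 0.66) = 225.
From dC/dt = 0: 0.00246·225 - 0.356 = 0.0443P*, so P* = 0.198/0.0443 = 4.47.

R* ≈ 225, C* ≈ 61.4, P* ≈ 4.47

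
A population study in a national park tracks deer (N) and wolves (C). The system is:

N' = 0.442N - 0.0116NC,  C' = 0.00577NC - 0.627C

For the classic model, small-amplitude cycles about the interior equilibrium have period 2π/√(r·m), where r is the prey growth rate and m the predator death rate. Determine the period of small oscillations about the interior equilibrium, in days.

T ≈ 11.9 days

Here r = 0.442 and m = 0.627, so r·m = 0.277.
ω = √0.277 = 0.526 per day, hence T = 2π/ω ≈ 11.9 days.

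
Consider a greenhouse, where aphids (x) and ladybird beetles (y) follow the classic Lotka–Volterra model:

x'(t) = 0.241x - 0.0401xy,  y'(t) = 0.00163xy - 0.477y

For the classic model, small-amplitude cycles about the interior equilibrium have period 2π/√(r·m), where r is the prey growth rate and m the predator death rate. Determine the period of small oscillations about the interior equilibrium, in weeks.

T ≈ 18.5 weeks

Here r = 0.241 and m = 0.477, so r·m = 0.115.
ω = √0.115 = 0.339 per week, hence T = 2π/ω ≈ 18.5 weeks.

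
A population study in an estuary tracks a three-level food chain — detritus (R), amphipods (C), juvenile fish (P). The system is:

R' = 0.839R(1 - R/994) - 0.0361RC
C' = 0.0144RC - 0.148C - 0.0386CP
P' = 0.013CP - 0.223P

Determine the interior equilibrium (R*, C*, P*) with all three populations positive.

From dP/dt = 0: 0.013C* = 0.223, so C* = 17.2.
From dR/dt = 0: 0.839(1 - R*/994) = 0.0361·17.2, giving R* = 994·(1 - 0.738) = 260.
From dC/dt = 0: 0.0144·260 - 0.148 = 0.0386P*, so P* = 3.6/0.0386 = 93.3.

R* ≈ 260, C* ≈ 17.2, P* ≈ 93.3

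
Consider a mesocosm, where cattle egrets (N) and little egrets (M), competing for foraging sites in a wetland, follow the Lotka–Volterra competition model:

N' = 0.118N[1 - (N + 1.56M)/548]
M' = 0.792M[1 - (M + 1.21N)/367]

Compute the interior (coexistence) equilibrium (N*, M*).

Setting both brackets to zero gives the nullclines N + 1.56M = 548 and 1.21N + M = 367.
Substituting M = 367 - 1.21N into the first: N(1 - 1.56·1.21) = 548 - 1.56·367.
So N* = -24.5/-0.888 = 27.6, and then M* = 367 - 1.21·27.6 = 334.

N* ≈ 27.6, M* ≈ 334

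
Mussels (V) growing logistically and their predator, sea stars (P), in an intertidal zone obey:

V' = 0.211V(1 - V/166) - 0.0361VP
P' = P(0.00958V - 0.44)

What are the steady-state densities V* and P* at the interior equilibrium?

V* ≈ 45.9, P* ≈ 4.23

From dP/dt = 0 with P > 0: 0.00958V* = 0.44, so V* = 45.9.
Substitute into dV/dt = 0: 0.211(1 - 45.9/166) = 0.0361P*.
The bracket is 0.723, giving P* = 0.153/0.0361 = 4.23.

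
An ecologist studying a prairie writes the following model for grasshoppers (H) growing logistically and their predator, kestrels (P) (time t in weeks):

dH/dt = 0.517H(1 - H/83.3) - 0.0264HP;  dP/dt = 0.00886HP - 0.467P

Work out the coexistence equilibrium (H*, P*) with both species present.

From dP/dt = 0 with P > 0: 0.00886H* = 0.467, so H* = 52.7.
Substitute into dH/dt = 0: 0.517(1 - 52.7/83.3) = 0.0264P*.
The bracket is 0.367, giving P* = 0.19/0.0264 = 7.19.

H* ≈ 52.7, P* ≈ 7.19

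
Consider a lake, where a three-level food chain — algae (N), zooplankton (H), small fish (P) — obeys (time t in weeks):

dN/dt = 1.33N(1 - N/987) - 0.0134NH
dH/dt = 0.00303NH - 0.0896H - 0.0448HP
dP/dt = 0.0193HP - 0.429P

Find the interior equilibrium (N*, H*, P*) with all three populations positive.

N* ≈ 766, H* ≈ 22.2, P* ≈ 49.8

From dP/dt = 0: 0.0193H* = 0.429, so H* = 22.2.
From dN/dt = 0: 1.33(1 - N*/987) = 0.0134·22.2, giving N* = 987·(1 - 0.224) = 766.
From dH/dt = 0: 0.00303·766 - 0.0896 = 0.0448P*, so P* = 2.23/0.0448 = 49.8.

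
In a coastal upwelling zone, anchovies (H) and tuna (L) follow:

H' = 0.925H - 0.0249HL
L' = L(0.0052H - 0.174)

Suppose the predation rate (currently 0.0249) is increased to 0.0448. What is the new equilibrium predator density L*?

At the interior fixed point, setting dH/dt = 0 with H > 0 fixes L* = (prey growth rate)/(HL coefficient) — independent of the other coefficients.
With the change, L* = 0.925/0.0448 = 20.6; it falls from 37.1.

L* ≈ 20.6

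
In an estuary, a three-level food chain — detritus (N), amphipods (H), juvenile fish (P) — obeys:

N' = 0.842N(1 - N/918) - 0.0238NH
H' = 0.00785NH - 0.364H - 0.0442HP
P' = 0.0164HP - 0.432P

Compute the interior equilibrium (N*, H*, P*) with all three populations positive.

N* ≈ 234, H* ≈ 26.3, P* ≈ 33.4

From dP/dt = 0: 0.0164H* = 0.432, so H* = 26.3.
From dN/dt = 0: 0.842(1 - N*/918) = 0.0238·26.3, giving N* = 918·(1 - 0.745) = 234.
From dH/dt = 0: 0.00785·234 - 0.364 = 0.0442P*, so P* = 1.48/0.0442 = 33.4.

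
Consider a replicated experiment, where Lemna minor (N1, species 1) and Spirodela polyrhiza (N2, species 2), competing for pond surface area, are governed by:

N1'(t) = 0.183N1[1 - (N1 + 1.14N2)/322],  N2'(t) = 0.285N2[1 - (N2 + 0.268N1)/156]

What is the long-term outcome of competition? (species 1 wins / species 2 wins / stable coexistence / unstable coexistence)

stable coexistence

Compare the nullcline intercepts: K1/α12 = 322/1.14 = 282 > K2 = 156; K2/α21 = 156/0.268 = 582 > K1 = 322.
Since both inequalities hold, each species can invade when rare, so the interior equilibrium is stable.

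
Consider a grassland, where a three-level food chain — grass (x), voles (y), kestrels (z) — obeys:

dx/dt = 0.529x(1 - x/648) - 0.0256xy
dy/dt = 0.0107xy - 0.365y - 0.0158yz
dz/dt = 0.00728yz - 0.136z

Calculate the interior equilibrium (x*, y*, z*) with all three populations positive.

From dz/dt = 0: 0.00728y* = 0.136, so y* = 18.7.
From dx/dt = 0: 0.529(1 - x*/648) = 0.0256·18.7, giving x* = 648·(1 - 0.904) = 62.2.
From dy/dt = 0: 0.0107·62.2 - 0.365 = 0.0158z*, so z* = 0.3/0.0158 = 19.

x* ≈ 62.2, y* ≈ 18.7, z* ≈ 19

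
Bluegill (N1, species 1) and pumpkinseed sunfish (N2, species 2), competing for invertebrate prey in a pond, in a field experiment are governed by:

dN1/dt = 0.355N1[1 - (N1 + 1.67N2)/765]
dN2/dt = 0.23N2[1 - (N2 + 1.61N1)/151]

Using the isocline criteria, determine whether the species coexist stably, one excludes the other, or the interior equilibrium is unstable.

Compare the nullcline intercepts: K1/α12 = 765/1.67 = 458 > K2 = 151; K2/α21 = 151/1.61 = 93.8 < K1 = 765.
Since the inequalities point opposite ways, species 1 can invade but species 2 cannot.

species 1 excludes species 2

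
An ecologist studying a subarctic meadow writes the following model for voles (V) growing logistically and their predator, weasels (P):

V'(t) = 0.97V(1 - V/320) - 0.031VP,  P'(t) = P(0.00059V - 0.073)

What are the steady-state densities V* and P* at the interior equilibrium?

From dP/dt = 0 with P > 0: 0.00059V* = 0.073, so V* = 124.
Substitute into dV/dt = 0: 0.97(1 - 124/320) = 0.031P*.
The bracket is 0.613, giving P* = 0.595/0.031 = 19.2.

V* ≈ 124, P* ≈ 19.2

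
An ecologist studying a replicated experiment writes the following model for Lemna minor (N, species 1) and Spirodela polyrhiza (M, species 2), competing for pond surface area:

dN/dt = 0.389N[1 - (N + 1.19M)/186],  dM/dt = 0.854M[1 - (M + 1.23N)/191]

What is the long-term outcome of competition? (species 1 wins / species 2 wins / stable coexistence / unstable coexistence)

unstable coexistence (outcome depends on initial conditions)

Compare the nullcline intercepts: K1/α12 = 186/1.19 = 156 < K2 = 191; K2/α21 = 191/1.23 = 155 < K1 = 186.
Since both are reversed, neither can invade when rare; the interior point is a saddle.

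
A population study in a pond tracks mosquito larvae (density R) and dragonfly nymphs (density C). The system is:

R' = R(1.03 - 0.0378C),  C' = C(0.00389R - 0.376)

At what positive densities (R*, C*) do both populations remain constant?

R* ≈ 96.7, C* ≈ 27.2

Set dC/dt = 0 with C > 0: 0.00389R - 0.376 = 0, so R* = 0.376/0.00389 = 96.7.
Set dR/dt = 0 with R > 0: 1.03 - 0.0378C = 0, so C* = 1.03/0.0378 = 27.2.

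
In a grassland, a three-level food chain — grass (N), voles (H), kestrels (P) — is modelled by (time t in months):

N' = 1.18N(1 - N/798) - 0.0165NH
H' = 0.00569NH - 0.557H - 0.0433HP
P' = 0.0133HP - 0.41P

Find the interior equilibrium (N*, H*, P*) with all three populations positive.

From dP/dt = 0: 0.0133H* = 0.41, so H* = 30.8.
From dN/dt = 0: 1.18(1 - N*/798) = 0.0165·30.8, giving N* = 798·(1 - 0.431) = 454.
From dH/dt = 0: 0.00569·454 - 0.557 = 0.0433P*, so P* = 2.03/0.0433 = 46.8.

N* ≈ 454, H* ≈ 30.8, P* ≈ 46.8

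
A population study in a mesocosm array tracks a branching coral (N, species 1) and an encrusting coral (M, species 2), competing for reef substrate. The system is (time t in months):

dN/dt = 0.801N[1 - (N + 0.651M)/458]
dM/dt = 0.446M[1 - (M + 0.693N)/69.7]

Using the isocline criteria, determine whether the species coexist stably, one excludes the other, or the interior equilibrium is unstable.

Compare the nullcline intercepts: K1/α12 = 458/0.651 = 704 > K2 = 69.7; K2/α21 = 69.7/0.693 = 101 < K1 = 458.
Since the inequalities point opposite ways, species 1 can invade but species 2 cannot.

species 1 excludes species 2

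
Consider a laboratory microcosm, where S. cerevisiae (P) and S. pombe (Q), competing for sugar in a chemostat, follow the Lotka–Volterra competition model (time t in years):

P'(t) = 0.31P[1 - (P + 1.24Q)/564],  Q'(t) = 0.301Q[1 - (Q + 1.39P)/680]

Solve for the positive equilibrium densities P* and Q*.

Setting both brackets to zero gives the nullclines P + 1.24Q = 564 and 1.39P + Q = 680.
Substituting Q = 680 - 1.39P into the first: P(1 - 1.24·1.39) = 564 - 1.24·680.
So P* = -279/-0.724 = 386, and then Q* = 680 - 1.39·386 = 144.

P* ≈ 386, Q* ≈ 144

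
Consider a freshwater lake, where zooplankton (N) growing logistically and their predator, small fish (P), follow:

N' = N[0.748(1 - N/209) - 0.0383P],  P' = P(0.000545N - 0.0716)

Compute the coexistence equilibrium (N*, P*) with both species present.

From dP/dt = 0 with P > 0: 0.000545N* = 0.0716, so N* = 131.
Substitute into dN/dt = 0: 0.748(1 - 131/209) = 0.0383P*.
The bracket is 0.371, giving P* = 0.278/0.0383 = 7.25.

N* ≈ 131, P* ≈ 7.25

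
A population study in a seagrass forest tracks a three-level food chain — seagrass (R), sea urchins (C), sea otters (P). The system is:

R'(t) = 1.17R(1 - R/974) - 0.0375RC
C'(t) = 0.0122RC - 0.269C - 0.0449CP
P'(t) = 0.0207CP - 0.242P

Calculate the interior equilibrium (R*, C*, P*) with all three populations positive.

From dP/dt = 0: 0.0207C* = 0.242, so C* = 11.7.
From dR/dt = 0: 1.17(1 - R*/974) = 0.0375·11.7, giving R* = 974·(1 - 0.375) = 609.
From dC/dt = 0: 0.0122·609 - 0.269 = 0.0449P*, so P* = 7.16/0.0449 = 159.

R* ≈ 609, C* ≈ 11.7, P* ≈ 159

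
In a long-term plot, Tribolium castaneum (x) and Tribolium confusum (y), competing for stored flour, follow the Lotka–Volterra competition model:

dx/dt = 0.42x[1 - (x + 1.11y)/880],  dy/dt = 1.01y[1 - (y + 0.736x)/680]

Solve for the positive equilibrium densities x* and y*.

x* ≈ 684, y* ≈ 177

Setting both brackets to zero gives the nullclines x + 1.11y = 880 and 0.736x + y = 680.
Substituting y = 680 - 0.736x into the first: x(1 - 1.11·0.736) = 880 - 1.11·680.
So x* = 125/0.183 = 684, and then y* = 680 - 0.736·684 = 177.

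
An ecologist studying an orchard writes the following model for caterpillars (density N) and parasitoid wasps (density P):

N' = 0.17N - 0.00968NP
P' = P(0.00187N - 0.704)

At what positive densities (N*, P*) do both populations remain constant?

Set dP/dt = 0 with P > 0: 0.00187N - 0.704 = 0, so N* = 0.704/0.00187 = 376.
Set dN/dt = 0 with N > 0: 0.17 - 0.00968P = 0, so P* = 0.17/0.00968 = 17.6.

N* ≈ 376, P* ≈ 17.6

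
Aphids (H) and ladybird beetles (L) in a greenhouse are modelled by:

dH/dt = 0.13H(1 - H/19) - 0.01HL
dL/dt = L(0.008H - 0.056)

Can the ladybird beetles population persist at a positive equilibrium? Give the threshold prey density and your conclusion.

The predator equation gives dL/dt > 0 only when H > 0.056/0.008 = 7.
Without the predator, H → K = 19. Since 19 > 7, the predator can invade and persist.

Threshold H = 7; K > 7, so yes, the predator persists.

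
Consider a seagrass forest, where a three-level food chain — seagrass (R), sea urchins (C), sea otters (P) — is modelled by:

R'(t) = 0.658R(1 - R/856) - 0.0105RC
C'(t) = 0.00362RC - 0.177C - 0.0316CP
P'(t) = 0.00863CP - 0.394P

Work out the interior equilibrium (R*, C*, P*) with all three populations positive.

R* ≈ 232, C* ≈ 45.7, P* ≈ 21

From dP/dt = 0: 0.00863C* = 0.394, so C* = 45.7.
From dR/dt = 0: 0.658(1 - R*/856) = 0.0105·45.7, giving R* = 856·(1 - 0.729) = 232.
From dC/dt = 0: 0.00362·232 - 0.177 = 0.0316P*, so P* = 0.664/0.0316 = 21.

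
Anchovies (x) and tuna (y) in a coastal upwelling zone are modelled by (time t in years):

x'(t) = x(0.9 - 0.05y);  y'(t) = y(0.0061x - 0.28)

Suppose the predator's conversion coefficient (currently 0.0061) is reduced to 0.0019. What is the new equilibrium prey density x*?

At the interior fixed point, setting dy/dt = 0 with y > 0 fixes x* = (predator death rate)/(xy coefficient) — independent of the other coefficients.
With the change, x* = 0.28/0.0019 = 147; it rises from 45.9.

x* ≈ 147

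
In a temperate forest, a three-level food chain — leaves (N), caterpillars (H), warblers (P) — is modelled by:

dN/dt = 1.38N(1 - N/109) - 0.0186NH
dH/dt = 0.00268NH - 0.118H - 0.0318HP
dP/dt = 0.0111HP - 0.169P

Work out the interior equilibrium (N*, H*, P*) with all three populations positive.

N* ≈ 86.6, H* ≈ 15.2, P* ≈ 3.59

From dP/dt = 0: 0.0111H* = 0.169, so H* = 15.2.
From dN/dt = 0: 1.38(1 - N*/109) = 0.0186·15.2, giving N* = 109·(1 - 0.205) = 86.6.
From dH/dt = 0: 0.00268·86.6 - 0.118 = 0.0318P*, so P* = 0.114/0.0318 = 3.59.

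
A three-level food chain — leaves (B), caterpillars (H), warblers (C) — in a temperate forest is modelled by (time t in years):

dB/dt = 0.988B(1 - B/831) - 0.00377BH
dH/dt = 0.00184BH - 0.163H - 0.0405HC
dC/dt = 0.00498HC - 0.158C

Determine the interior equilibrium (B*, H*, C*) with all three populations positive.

From dC/dt = 0: 0.00498H* = 0.158, so H* = 31.7.
From dB/dt = 0: 0.988(1 - B*/831) = 0.00377·31.7, giving B* = 831·(1 - 0.121) = 730.
From dH/dt = 0: 0.00184·730 - 0.163 = 0.0405C*, so C* = 1.18/0.0405 = 29.2.

B* ≈ 730, H* ≈ 31.7, C* ≈ 29.2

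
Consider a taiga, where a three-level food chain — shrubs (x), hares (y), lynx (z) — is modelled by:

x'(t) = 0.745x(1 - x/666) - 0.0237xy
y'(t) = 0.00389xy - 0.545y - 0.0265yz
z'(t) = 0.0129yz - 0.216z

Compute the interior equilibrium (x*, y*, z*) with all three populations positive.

x* ≈ 311, y* ≈ 16.7, z* ≈ 25.1

From dz/dt = 0: 0.0129y* = 0.216, so y* = 16.7.
From dx/dt = 0: 0.745(1 - x*/666) = 0.0237·16.7, giving x* = 666·(1 - 0.533) = 311.
From dy/dt = 0: 0.00389·311 - 0.545 = 0.0265z*, so z* = 0.666/0.0265 = 25.1.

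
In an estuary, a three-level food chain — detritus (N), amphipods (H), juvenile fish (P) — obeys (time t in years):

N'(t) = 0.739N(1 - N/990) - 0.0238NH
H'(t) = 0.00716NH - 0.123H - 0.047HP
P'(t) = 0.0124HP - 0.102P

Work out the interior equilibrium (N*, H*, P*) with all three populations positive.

N* ≈ 728, H* ≈ 8.23, P* ≈ 108

From dP/dt = 0: 0.0124H* = 0.102, so H* = 8.23.
From dN/dt = 0: 0.739(1 - N*/990) = 0.0238·8.23, giving N* = 990·(1 - 0.265) = 728.
From dH/dt = 0: 0.00716·728 - 0.123 = 0.047P*, so P* = 5.09/0.047 = 108.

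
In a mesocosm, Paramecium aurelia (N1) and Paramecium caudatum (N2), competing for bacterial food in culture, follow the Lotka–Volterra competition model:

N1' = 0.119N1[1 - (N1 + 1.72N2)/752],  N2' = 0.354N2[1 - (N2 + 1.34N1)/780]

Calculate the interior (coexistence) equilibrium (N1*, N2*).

N1* ≈ 452, N2* ≈ 174

Setting both brackets to zero gives the nullclines N1 + 1.72N2 = 752 and 1.34N1 + N2 = 780.
Substituting N2 = 780 - 1.34N1 into the first: N1(1 - 1.72·1.34) = 752 - 1.72·780.
So N1* = -590/-1.3 = 452, and then N2* = 780 - 1.34·452 = 174.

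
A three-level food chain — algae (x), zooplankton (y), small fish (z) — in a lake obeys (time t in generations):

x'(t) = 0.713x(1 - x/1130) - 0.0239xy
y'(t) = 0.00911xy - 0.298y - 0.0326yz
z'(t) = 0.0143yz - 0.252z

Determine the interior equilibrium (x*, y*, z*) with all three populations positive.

x* ≈ 462, y* ≈ 17.6, z* ≈ 120

From dz/dt = 0: 0.0143y* = 0.252, so y* = 17.6.
From dx/dt = 0: 0.713(1 - x*/1130) = 0.0239·17.6, giving x* = 1130·(1 - 0.591) = 462.
From dy/dt = 0: 0.00911·462 - 0.298 = 0.0326z*, so z* = 3.92/0.0326 = 120.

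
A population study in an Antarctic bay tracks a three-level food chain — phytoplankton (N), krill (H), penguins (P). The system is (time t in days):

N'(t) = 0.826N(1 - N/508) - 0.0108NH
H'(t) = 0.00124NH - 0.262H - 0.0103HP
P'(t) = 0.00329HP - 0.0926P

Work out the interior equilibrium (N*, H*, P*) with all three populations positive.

N* ≈ 321, H* ≈ 28.1, P* ≈ 13.2

From dP/dt = 0: 0.00329H* = 0.0926, so H* = 28.1.
From dN/dt = 0: 0.826(1 - N*/508) = 0.0108·28.1, giving N* = 508·(1 - 0.368) = 321.
From dH/dt = 0: 0.00124·321 - 0.262 = 0.0103P*, so P* = 0.136/0.0103 = 13.2.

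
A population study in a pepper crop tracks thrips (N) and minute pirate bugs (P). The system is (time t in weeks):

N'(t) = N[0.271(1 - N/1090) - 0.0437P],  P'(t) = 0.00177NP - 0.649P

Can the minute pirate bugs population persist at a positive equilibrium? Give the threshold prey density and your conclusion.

Threshold N = 367; K > 367, so yes, the predator persists.

The predator equation gives dP/dt > 0 only when N > 0.649/0.00177 = 367.
Without the predator, N → K = 1090. Since 1090 > 367, the predator can invade and persist.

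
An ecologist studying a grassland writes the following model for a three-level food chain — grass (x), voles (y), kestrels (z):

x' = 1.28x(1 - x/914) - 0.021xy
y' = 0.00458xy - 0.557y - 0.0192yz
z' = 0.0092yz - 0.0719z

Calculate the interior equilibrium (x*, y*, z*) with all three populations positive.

From dz/dt = 0: 0.0092y* = 0.0719, so y* = 7.82.
From dx/dt = 0: 1.28(1 - x*/914) = 0.021·7.82, giving x* = 914·(1 - 0.128) = 797.
From dy/dt = 0: 0.00458·797 - 0.557 = 0.0192z*, so z* = 3.09/0.0192 = 161.

x* ≈ 797, y* ≈ 7.82, z* ≈ 161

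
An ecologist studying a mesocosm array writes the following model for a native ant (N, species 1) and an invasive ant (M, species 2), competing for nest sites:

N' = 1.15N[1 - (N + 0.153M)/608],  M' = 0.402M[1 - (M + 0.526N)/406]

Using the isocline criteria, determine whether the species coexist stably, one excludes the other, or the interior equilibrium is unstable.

Compare the nullcline intercepts: K1/α12 = 608/0.153 = 3970 > K2 = 406; K2/α21 = 406/0.526 = 772 > K1 = 608.
Since both inequalities hold, each species can invade when rare, so the interior equilibrium is stable.

stable coexistence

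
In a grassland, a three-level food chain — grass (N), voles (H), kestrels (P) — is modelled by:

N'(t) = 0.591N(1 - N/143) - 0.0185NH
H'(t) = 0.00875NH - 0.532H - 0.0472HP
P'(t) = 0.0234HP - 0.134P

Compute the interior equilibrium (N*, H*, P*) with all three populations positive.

N* ≈ 117, H* ≈ 5.73, P* ≈ 10.5

From dP/dt = 0: 0.0234H* = 0.134, so H* = 5.73.
From dN/dt = 0: 0.591(1 - N*/143) = 0.0185·5.73, giving N* = 143·(1 - 0.179) = 117.
From dH/dt = 0: 0.00875·117 - 0.532 = 0.0472P*, so P* = 0.495/0.0472 = 10.5.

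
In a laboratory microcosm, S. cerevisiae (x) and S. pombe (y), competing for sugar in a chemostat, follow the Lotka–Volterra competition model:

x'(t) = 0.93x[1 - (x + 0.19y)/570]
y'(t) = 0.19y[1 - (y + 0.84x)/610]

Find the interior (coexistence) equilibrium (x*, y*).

Setting both brackets to zero gives the nullclines x + 0.19y = 570 and 0.84x + y = 610.
Substituting y = 610 - 0.84x into the first: x(1 - 0.19·0.84) = 570 - 0.19·610.
So x* = 454/0.84 = 540, and then y* = 610 - 0.84·540 = 156.

x* ≈ 540, y* ≈ 156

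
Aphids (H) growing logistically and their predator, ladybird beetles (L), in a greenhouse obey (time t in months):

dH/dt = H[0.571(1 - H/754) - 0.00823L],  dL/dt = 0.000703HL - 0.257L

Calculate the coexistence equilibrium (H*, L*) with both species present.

From dL/dt = 0 with L > 0: 0.000703H* = 0.257, so H* = 366.
Substitute into dH/dt = 0: 0.571(1 - 366/754) = 0.00823L*.
The bracket is 0.515, giving L* = 0.294/0.00823 = 35.7.

H* ≈ 366, L* ≈ 35.7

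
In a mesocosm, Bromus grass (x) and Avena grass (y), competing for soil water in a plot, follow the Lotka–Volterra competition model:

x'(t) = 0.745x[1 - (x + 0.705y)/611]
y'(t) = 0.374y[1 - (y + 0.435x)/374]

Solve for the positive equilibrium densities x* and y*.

Setting both brackets to zero gives the nullclines x + 0.705y = 611 and 0.435x + y = 374.
Substituting y = 374 - 0.435x into the first: x(1 - 0.705·0.435) = 611 - 0.705·374.
So x* = 347/0.693 = 501, and then y* = 374 - 0.435·501 = 156.

x* ≈ 501, y* ≈ 156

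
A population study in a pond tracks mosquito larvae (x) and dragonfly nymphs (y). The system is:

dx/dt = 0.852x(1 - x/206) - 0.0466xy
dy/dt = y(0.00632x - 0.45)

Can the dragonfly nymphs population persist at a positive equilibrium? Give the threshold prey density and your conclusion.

Threshold x = 71.2; K > 71.2, so yes, the predator persists.

The predator equation gives dy/dt > 0 only when x > 0.45/0.00632 = 71.2.
Without the predator, x → K = 206. Since 206 > 71.2, the predator can invade and persist.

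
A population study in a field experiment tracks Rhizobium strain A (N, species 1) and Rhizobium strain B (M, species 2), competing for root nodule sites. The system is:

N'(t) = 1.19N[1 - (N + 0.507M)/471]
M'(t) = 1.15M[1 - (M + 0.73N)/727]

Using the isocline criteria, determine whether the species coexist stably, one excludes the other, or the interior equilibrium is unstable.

Compare the nullcline intercepts: K1/α12 = 471/0.507 = 929 > K2 = 727; K2/α21 = 727/0.73 = 996 > K1 = 471.
Since both inequalities hold, each species can invade when rare, so the interior equilibrium is stable.

stable coexistence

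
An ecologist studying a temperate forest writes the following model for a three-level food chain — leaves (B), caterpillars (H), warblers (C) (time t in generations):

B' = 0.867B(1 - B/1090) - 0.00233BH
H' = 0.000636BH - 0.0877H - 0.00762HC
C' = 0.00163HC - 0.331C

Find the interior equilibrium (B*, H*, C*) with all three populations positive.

B* ≈ 495, H* ≈ 203, C* ≈ 29.8

From dC/dt = 0: 0.00163H* = 0.331, so H* = 203.
From dB/dt = 0: 0.867(1 - B*/1090) = 0.00233·203, giving B* = 1090·(1 - 0.546) = 495.
From dH/dt = 0: 0.000636·495 - 0.0877 = 0.00762C*, so C* = 0.227/0.00762 = 29.8.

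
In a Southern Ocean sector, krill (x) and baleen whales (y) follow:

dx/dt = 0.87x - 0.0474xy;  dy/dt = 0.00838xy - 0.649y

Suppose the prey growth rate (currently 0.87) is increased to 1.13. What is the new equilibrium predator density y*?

At the interior fixed point, setting dx/dt = 0 with x > 0 fixes y* = (prey growth rate)/(xy coefficient) — independent of the other coefficients.
With the change, y* = 1.13/0.0474 = 23.8; it rises from 18.4.

y* ≈ 23.8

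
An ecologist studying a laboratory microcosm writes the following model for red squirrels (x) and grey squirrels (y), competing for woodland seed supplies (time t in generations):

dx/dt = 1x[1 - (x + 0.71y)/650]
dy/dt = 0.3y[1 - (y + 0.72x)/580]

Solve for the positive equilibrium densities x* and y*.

x* ≈ 487, y* ≈ 229

Setting both brackets to zero gives the nullclines x + 0.71y = 650 and 0.72x + y = 580.
Substituting y = 580 - 0.72x into the first: x(1 - 0.71·0.72) = 650 - 0.71·580.
So x* = 238/0.489 = 487, and then y* = 580 - 0.72·487 = 229.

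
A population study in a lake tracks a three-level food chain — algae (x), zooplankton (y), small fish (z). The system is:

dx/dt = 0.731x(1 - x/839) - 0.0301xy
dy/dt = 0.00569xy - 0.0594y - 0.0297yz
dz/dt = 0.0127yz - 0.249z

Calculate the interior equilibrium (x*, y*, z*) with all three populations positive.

x* ≈ 162, y* ≈ 19.6, z* ≈ 29

From dz/dt = 0: 0.0127y* = 0.249, so y* = 19.6.
From dx/dt = 0: 0.731(1 - x*/839) = 0.0301·19.6, giving x* = 839·(1 - 0.807) = 162.
From dy/dt = 0: 0.00569·162 - 0.0594 = 0.0297z*, so z* = 0.86/0.0297 = 29.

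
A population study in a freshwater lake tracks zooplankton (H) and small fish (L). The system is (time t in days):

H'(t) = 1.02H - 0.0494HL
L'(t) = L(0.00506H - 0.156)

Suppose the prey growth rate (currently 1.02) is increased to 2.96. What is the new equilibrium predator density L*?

L* ≈ 59.9

At the interior fixed point, setting dH/dt = 0 with H > 0 fixes L* = (prey growth rate)/(HL coefficient) — independent of the other coefficients.
With the change, L* = 2.96/0.0494 = 59.9; it rises from 20.6.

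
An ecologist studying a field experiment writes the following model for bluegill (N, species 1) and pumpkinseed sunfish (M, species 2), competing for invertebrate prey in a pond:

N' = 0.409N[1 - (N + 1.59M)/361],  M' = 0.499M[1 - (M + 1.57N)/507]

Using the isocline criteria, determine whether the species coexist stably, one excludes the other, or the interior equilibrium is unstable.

unstable coexistence (outcome depends on initial conditions)

Compare the nullcline intercepts: K1/α12 = 361/1.59 = 227 < K2 = 507; K2/α21 = 507/1.57 = 323 < K1 = 361.
Since both are reversed, neither can invade when rare; the interior point is a saddle.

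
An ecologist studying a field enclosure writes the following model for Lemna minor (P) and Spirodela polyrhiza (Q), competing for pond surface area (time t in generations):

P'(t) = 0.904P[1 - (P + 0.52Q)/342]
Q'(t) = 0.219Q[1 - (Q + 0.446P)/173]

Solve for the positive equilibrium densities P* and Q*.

Setting both brackets to zero gives the nullclines P + 0.52Q = 342 and 0.446P + Q = 173.
Substituting Q = 173 - 0.446P into the first: P(1 - 0.52·0.446) = 342 - 0.52·173.
So P* = 252/0.768 = 328, and then Q* = 173 - 0.446·328 = 26.6.

P* ≈ 328, Q* ≈ 26.6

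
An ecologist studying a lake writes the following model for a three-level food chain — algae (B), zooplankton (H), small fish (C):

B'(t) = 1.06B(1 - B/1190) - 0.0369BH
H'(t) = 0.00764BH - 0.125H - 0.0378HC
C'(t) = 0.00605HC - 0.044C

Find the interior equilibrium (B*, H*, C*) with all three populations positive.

B* ≈ 889, H* ≈ 7.27, C* ≈ 176

From dC/dt = 0: 0.00605H* = 0.044, so H* = 7.27.
From dB/dt = 0: 1.06(1 - B*/1190) = 0.0369·7.27, giving B* = 1190·(1 - 0.253) = 889.
From dH/dt = 0: 0.00764·889 - 0.125 = 0.0378C*, so C* = 6.66/0.0378 = 176.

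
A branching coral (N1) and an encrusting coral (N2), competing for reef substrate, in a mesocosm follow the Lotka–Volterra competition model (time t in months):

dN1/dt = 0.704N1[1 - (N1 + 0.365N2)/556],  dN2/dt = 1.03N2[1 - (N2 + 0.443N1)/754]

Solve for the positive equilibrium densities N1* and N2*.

N1* ≈ 335, N2* ≈ 606

Setting both brackets to zero gives the nullclines N1 + 0.365N2 = 556 and 0.443N1 + N2 = 754.
Substituting N2 = 754 - 0.443N1 into the first: N1(1 - 0.365·0.443) = 556 - 0.365·754.
So N1* = 281/0.838 = 335, and then N2* = 754 - 0.443·335 = 606.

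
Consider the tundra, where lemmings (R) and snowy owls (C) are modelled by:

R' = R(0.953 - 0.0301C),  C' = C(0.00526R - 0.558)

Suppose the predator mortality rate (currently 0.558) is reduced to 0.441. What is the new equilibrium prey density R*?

At the interior fixed point, setting dC/dt = 0 with C > 0 fixes R* = (predator death rate)/(RC coefficient) — independent of the other coefficients.
With the change, R* = 0.441/0.00526 = 83.8; it falls from 106.

R* ≈ 83.8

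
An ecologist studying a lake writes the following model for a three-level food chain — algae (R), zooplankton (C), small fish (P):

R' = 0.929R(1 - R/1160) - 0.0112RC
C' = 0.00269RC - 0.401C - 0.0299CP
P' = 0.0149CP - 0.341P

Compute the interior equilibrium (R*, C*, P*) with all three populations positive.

R* ≈ 840, C* ≈ 22.9, P* ≈ 62.2

From dP/dt = 0: 0.0149C* = 0.341, so C* = 22.9.
From dR/dt = 0: 0.929(1 - R*/1160) = 0.0112·22.9, giving R* = 1160·(1 - 0.276) = 840.
From dC/dt = 0: 0.00269·840 - 0.401 = 0.0299P*, so P* = 1.86/0.0299 = 62.2.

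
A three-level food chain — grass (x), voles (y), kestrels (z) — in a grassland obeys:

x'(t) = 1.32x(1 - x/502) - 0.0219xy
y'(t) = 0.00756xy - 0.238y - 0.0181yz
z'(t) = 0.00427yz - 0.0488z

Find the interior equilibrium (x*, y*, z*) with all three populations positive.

x* ≈ 407, y* ≈ 11.4, z* ≈ 157

From dz/dt = 0: 0.00427y* = 0.0488, so y* = 11.4.
From dx/dt = 0: 1.32(1 - x*/502) = 0.0219·11.4, giving x* = 502·(1 - 0.19) = 407.
From dy/dt = 0: 0.00756·407 - 0.238 = 0.0181z*, so z* = 2.84/0.0181 = 157.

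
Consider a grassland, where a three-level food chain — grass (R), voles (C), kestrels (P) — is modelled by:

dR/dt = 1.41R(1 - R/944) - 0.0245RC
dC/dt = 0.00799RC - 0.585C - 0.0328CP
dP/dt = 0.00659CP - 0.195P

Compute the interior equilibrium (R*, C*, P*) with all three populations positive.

From dP/dt = 0: 0.00659C* = 0.195, so C* = 29.6.
From dR/dt = 0: 1.41(1 - R*/944) = 0.0245·29.6, giving R* = 944·(1 - 0.514) = 459.
From dC/dt = 0: 0.00799·459 - 0.585 = 0.0328P*, so P* = 3.08/0.0328 = 93.9.

R* ≈ 459, C* ≈ 29.6, P* ≈ 93.9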